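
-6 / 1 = -6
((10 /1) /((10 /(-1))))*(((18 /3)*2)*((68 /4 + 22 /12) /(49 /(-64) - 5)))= 39.20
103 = 103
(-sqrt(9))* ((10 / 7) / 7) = -0.61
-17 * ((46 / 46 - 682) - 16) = 11849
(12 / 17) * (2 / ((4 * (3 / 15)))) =30 / 17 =1.76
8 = 8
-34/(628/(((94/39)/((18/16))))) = -0.12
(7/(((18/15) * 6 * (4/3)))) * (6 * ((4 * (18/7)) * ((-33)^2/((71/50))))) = 2450250/71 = 34510.56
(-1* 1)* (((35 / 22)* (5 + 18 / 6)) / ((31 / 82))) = -33.67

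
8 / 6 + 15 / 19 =2.12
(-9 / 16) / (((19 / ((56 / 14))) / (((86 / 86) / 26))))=-9 / 1976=-0.00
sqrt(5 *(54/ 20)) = 3 *sqrt(6)/ 2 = 3.67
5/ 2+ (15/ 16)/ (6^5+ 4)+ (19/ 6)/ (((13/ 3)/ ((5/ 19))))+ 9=3784231/ 323648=11.69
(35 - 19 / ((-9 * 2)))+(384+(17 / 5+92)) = 46391 / 90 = 515.46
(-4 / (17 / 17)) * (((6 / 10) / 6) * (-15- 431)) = 892 / 5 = 178.40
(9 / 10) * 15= 27 / 2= 13.50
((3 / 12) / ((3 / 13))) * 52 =169 / 3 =56.33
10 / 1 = 10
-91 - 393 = -484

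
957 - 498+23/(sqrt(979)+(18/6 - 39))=144675/317 - 23*sqrt(979)/317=454.12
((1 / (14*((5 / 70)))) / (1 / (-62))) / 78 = -31 / 39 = -0.79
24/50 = 12/25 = 0.48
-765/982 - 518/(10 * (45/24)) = -28.41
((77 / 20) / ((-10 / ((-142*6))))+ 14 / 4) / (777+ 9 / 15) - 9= -10417 / 1215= -8.57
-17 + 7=-10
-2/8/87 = -1/348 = -0.00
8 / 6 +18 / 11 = 98 / 33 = 2.97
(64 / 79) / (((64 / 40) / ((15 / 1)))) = 600 / 79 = 7.59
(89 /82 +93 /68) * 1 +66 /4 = 52841 /2788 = 18.95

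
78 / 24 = 13 / 4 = 3.25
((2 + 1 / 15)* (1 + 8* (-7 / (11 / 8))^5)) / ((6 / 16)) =-1092611902936 / 7247295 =-150761.34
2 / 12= 1 / 6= 0.17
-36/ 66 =-6/ 11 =-0.55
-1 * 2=-2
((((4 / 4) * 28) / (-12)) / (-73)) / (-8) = -7 / 1752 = -0.00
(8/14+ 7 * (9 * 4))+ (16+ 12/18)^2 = 33412/63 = 530.35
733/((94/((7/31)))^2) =0.00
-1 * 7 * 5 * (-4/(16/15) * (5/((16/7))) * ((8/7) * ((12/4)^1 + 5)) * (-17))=-44625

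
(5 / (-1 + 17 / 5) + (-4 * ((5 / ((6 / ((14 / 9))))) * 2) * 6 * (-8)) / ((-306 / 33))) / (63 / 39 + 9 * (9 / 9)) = -1231555 / 253368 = -4.86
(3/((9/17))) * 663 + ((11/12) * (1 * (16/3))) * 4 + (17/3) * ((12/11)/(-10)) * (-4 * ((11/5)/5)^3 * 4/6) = 2655489361/703125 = 3776.70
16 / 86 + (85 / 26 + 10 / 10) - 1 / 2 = 2211 / 559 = 3.96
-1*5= -5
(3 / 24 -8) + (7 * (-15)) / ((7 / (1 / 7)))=-561 / 56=-10.02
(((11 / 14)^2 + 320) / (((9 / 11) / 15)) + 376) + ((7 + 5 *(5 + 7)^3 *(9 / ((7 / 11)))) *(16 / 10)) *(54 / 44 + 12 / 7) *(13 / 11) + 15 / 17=1382809915757 / 2015860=685965.25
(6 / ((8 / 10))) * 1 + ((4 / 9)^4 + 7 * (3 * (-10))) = -2656693 / 13122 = -202.46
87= 87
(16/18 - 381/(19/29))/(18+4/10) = -496445/15732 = -31.56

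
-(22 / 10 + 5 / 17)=-212 / 85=-2.49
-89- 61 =-150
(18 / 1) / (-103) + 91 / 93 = 7699 / 9579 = 0.80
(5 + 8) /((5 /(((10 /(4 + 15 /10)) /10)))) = 26 /55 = 0.47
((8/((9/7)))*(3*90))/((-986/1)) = -840/493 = -1.70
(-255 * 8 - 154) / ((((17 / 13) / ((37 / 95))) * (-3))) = 1055314 / 4845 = 217.82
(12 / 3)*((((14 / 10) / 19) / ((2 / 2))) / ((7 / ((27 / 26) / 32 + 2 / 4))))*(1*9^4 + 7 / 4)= 11629193 / 79040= 147.13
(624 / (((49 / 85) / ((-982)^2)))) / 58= 25573872480 / 1421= 17997095.34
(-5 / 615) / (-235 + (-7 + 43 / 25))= 0.00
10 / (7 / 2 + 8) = 20 / 23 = 0.87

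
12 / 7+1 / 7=13 / 7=1.86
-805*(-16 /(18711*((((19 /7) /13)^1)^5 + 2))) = 11482191469840 /33367377089673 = 0.34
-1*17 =-17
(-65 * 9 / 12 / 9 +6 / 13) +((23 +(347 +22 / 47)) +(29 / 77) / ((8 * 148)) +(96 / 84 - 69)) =49741597229 / 167110944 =297.66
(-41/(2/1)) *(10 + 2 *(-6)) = 41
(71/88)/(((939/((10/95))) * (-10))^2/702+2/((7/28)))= 2769/38903517356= 0.00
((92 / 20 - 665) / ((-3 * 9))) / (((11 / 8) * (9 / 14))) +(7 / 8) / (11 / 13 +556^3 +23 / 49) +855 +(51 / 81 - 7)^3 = 118366155805414911739 / 189643418391247920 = 624.15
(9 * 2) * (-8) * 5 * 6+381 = -3939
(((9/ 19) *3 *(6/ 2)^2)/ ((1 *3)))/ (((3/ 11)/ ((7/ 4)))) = 2079/ 76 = 27.36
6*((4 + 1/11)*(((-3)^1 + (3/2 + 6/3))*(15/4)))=2025/44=46.02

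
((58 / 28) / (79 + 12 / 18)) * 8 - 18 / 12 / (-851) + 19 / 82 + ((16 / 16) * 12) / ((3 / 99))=23141336954 / 58372643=396.44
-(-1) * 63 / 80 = 63 / 80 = 0.79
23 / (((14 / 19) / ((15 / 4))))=6555 / 56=117.05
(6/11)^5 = 7776/161051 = 0.05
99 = 99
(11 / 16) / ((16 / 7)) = 77 / 256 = 0.30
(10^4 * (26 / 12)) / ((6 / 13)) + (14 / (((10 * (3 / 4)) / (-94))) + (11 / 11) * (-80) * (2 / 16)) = 2104154 / 45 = 46758.98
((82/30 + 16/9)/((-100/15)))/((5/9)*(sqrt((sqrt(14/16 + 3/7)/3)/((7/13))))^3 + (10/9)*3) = -495325745528656896/2439793589252237875 - 151962830975592*sqrt(1022)/2439793589252237875 + 13625541061587*1022^(1/4)*sqrt(39)/2439793589252237875 + 43456664317248*1022^(3/4)*sqrt(39)/2439793589252237875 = -0.18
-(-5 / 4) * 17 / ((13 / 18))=765 / 26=29.42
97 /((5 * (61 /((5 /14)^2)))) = 485 /11956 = 0.04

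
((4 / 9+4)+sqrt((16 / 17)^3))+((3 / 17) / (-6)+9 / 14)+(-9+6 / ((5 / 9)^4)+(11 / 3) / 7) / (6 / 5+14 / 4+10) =9.68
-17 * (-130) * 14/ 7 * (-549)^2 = 1332192420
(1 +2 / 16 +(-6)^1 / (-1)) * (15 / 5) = 171 / 8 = 21.38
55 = 55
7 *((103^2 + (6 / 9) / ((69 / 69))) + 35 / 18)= 1337063 / 18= 74281.28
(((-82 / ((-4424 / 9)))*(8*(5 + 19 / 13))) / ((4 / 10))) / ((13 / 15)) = 332100 / 13351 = 24.87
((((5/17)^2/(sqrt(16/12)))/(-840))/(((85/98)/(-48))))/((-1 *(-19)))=14 *sqrt(3)/93347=0.00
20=20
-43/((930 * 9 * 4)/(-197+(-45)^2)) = -2.35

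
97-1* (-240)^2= -57503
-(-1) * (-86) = -86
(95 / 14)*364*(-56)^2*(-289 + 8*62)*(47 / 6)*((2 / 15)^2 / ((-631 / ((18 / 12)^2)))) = -796197.10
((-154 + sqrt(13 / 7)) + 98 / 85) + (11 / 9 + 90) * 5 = sqrt(91) / 7 + 231997 / 765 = 304.63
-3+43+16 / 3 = 136 / 3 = 45.33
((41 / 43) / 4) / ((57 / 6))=41 / 1634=0.03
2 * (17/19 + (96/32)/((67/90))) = 9.85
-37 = -37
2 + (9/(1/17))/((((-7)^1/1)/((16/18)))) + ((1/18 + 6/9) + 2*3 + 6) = -593/126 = -4.71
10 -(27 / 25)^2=5521 / 625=8.83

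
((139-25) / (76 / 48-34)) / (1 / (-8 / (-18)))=-608 / 389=-1.56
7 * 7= 49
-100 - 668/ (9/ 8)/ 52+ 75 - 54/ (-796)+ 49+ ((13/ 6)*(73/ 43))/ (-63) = 264712741/ 21024549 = 12.59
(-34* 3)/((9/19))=-646/3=-215.33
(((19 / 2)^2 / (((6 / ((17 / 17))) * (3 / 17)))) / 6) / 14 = 6137 / 6048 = 1.01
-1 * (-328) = 328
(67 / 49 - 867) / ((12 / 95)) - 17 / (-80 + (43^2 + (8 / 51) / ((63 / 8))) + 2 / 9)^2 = -32552873176251111631 / 4750215760801875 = -6852.93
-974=-974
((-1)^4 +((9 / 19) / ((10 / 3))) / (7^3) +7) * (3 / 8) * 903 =201776769 / 74480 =2709.14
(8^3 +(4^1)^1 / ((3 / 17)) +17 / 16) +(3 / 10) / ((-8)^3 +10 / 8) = 9728831 / 18160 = 535.73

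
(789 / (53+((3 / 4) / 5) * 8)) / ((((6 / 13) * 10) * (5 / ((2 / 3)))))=3419 / 8130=0.42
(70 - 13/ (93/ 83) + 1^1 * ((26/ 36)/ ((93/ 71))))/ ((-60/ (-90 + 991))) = -88911581/ 100440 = -885.22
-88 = -88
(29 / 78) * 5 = 145 / 78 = 1.86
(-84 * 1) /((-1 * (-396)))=-7 /33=-0.21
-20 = -20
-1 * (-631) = 631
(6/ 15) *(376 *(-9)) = -6768/ 5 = -1353.60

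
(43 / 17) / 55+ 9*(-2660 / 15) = -1492217 / 935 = -1595.95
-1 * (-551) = 551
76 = 76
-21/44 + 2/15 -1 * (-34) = 22213/660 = 33.66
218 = 218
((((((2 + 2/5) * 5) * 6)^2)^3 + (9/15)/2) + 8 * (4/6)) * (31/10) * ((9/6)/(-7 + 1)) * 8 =-129562084643959/150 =-863747230959.73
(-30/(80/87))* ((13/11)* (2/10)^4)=-3393/55000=-0.06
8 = 8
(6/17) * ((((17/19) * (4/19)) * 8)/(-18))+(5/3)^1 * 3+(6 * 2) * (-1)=-7613/1083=-7.03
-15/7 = -2.14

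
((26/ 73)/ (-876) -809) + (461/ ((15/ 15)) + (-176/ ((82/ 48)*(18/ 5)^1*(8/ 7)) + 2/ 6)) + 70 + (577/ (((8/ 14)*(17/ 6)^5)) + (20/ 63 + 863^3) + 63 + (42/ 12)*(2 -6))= 25123315289469009200293/ 39088115145198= 642735399.14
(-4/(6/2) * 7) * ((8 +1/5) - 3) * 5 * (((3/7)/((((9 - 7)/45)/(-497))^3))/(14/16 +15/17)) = 19778300371557000/239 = 82754394860071.13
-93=-93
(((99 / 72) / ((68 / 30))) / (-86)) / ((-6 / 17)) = 55 / 2752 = 0.02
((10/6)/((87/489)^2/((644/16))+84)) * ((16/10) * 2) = 8555218/134745945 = 0.06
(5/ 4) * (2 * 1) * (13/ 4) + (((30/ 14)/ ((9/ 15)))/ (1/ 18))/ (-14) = 1385/ 392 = 3.53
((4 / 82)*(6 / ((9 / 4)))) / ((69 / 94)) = 1504 / 8487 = 0.18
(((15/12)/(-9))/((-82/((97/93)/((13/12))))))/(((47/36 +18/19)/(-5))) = -92150/25461943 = -0.00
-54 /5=-10.80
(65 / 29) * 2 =130 / 29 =4.48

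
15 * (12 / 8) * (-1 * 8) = -180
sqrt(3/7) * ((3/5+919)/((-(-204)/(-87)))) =-66671 * sqrt(21)/1190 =-256.74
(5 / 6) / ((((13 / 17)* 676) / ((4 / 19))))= 85 / 250458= 0.00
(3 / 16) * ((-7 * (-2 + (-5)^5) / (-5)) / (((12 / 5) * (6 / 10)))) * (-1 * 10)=547225 / 96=5700.26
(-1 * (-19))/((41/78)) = 1482/41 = 36.15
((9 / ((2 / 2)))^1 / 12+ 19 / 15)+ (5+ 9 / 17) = 7697 / 1020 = 7.55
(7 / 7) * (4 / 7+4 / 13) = 80 / 91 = 0.88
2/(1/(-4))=-8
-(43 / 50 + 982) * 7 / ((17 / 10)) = -4047.07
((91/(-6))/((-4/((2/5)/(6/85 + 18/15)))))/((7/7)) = 1547/1296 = 1.19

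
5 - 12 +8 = 1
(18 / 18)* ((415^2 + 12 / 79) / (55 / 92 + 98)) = 1251732404 / 716609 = 1746.74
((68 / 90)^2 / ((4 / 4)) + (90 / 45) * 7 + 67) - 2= 161131 / 2025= 79.57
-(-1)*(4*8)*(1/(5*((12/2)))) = 16/15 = 1.07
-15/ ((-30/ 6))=3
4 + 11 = 15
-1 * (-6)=6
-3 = -3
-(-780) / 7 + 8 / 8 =112.43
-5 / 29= -0.17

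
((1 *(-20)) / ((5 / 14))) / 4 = -14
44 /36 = 11 /9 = 1.22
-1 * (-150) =150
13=13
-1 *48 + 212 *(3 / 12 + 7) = 1489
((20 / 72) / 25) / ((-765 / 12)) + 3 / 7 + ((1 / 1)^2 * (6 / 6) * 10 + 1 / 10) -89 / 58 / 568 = 27853377739 / 2646226800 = 10.53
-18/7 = -2.57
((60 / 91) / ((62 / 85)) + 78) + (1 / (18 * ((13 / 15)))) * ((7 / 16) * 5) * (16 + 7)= 22241873 / 270816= 82.13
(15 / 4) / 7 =0.54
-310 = -310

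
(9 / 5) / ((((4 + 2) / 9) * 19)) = 27 / 190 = 0.14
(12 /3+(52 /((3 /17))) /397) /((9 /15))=28240 /3573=7.90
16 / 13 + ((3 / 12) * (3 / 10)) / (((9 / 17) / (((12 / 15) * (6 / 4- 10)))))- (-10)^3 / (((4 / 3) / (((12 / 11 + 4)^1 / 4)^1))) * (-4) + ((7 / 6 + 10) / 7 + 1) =-1145740339 / 300300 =-3815.32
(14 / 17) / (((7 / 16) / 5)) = 160 / 17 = 9.41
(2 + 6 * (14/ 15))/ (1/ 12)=456/ 5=91.20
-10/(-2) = 5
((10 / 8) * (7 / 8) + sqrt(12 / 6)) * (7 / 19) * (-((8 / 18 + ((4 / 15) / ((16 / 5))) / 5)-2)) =13573 / 21888 + 1939 * sqrt(2) / 3420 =1.42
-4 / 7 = -0.57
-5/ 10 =-1/ 2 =-0.50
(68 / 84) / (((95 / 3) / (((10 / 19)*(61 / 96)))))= 1037 / 121296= 0.01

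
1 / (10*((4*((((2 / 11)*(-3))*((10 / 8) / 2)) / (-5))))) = 0.37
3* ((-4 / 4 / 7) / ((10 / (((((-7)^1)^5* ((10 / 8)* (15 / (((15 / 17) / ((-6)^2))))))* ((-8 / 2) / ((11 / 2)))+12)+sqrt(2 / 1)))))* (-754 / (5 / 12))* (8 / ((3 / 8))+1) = 303108* sqrt(2) / 175+31177377284976 / 1925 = 16196042597.52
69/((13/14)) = 966/13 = 74.31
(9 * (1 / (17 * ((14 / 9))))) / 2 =81 / 476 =0.17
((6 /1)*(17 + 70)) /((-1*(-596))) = 261 /298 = 0.88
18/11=1.64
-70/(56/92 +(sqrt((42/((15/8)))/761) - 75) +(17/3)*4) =1333080*sqrt(26635)/48466647373 +65591617350/48466647373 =1.36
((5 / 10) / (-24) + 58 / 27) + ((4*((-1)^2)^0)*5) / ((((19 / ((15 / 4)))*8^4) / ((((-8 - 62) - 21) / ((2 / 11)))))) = 6913007 / 4202496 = 1.64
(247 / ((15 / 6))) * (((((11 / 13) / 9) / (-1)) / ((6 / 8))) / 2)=-836 / 135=-6.19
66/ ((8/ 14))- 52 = 127/ 2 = 63.50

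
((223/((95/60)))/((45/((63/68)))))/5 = 4683/8075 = 0.58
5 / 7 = 0.71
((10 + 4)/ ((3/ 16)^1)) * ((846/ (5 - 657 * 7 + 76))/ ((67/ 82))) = -863296/ 50451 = -17.11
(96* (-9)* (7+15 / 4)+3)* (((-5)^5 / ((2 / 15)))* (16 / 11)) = 3481875000 / 11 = 316534090.91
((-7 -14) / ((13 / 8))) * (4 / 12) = -56 / 13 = -4.31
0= 0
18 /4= 9 /2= 4.50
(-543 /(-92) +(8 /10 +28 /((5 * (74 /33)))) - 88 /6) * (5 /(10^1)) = -55831 /20424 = -2.73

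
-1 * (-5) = 5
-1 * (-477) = 477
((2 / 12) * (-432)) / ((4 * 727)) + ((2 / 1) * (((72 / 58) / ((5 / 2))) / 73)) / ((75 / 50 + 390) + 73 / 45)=-1346344002 / 54453446479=-0.02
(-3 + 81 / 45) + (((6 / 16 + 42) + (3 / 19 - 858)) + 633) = -139587 / 760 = -183.67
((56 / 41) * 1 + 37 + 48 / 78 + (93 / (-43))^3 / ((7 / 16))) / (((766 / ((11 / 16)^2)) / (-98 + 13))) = -48379221461945 / 58170038431232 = -0.83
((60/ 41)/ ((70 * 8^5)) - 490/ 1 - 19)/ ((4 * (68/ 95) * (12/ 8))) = -227375267555/ 1918500864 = -118.52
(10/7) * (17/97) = 170/679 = 0.25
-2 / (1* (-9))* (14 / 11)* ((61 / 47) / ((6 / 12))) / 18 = 1708 / 41877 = 0.04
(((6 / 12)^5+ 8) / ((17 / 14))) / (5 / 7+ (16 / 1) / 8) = 12593 / 5168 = 2.44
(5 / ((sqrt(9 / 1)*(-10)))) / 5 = -1 / 30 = -0.03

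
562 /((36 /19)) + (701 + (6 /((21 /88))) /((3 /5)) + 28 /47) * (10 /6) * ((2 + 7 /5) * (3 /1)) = 76607701 /5922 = 12936.12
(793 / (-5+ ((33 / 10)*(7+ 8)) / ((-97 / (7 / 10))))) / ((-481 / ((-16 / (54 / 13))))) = -12307360 / 10382607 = -1.19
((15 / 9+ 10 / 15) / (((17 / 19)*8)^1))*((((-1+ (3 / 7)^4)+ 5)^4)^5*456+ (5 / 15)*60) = 114196016161752294928112081596045042766436165466692951904966751201568215858856153845 / 590670570129818208124388334731385818241324667086176077444518621956586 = 193332835486714.99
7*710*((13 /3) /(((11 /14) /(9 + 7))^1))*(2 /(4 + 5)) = 28945280 /297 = 97458.86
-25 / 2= -12.50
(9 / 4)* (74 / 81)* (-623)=-23051 / 18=-1280.61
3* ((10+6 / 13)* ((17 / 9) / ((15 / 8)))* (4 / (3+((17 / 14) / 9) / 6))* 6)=37287936 / 148525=251.05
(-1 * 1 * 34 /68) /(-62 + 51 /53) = 53 /6470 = 0.01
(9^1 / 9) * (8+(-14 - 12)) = -18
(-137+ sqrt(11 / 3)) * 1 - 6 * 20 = -257+ sqrt(33) / 3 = -255.09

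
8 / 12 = 2 / 3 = 0.67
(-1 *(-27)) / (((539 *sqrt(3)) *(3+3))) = 3 *sqrt(3) / 1078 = 0.00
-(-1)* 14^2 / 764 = 49 / 191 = 0.26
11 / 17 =0.65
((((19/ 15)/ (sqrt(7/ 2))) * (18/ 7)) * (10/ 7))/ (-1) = -228 * sqrt(14)/ 343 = -2.49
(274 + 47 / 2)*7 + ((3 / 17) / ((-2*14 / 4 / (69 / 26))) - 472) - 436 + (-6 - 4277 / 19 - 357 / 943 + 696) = 45427738208 / 27717599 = 1638.95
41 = 41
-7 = -7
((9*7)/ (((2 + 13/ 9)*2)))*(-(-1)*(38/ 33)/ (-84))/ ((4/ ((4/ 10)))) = -0.01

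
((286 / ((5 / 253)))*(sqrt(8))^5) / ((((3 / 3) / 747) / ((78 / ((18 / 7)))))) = 59358409677.20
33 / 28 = 1.18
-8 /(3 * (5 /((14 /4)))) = -28 /15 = -1.87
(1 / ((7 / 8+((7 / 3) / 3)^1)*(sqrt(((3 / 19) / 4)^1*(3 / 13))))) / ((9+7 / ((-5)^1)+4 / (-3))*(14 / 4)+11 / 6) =1440*sqrt(247) / 84847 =0.27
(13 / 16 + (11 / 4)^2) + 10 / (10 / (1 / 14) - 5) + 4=2689 / 216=12.45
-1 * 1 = -1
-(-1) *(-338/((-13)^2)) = -2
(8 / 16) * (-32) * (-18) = 288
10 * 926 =9260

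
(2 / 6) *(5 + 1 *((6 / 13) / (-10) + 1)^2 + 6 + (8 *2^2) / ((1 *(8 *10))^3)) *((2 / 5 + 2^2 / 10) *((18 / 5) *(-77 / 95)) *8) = -7439199999 / 100343750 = -74.14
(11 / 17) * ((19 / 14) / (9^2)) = 0.01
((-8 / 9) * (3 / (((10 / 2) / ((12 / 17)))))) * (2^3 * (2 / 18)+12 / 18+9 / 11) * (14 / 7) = -3008 / 1683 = -1.79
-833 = -833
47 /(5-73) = -47 /68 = -0.69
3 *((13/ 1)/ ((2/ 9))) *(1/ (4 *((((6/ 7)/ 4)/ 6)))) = 2457/ 2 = 1228.50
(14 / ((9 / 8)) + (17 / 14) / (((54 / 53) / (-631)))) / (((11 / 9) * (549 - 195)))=-559123 / 327096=-1.71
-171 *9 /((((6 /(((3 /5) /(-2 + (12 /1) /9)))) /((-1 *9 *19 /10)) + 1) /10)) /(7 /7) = -7895070 /713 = -11073.03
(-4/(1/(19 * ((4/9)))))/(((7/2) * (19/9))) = -32/7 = -4.57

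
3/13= 0.23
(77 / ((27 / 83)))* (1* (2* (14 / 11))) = 16268 / 27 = 602.52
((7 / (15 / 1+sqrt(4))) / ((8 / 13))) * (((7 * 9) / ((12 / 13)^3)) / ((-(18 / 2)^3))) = -1399489 / 19035648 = -0.07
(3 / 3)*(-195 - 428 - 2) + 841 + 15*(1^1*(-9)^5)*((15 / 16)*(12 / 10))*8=-7971399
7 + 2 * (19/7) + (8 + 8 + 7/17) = 3432/119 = 28.84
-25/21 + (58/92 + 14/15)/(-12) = -76553/57960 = -1.32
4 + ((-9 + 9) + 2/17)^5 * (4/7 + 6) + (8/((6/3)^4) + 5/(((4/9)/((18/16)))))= 5456557555/318047968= 17.16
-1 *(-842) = 842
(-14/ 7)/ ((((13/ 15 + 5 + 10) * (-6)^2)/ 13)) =-65/ 1428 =-0.05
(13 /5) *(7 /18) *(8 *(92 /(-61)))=-33488 /2745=-12.20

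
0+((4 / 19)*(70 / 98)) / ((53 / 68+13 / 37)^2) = 25321024 / 215301065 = 0.12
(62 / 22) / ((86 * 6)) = 31 / 5676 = 0.01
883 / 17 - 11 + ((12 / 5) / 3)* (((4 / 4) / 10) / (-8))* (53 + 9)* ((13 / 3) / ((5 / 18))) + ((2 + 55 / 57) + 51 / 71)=300586259 / 8599875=34.95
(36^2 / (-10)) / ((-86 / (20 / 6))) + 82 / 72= 9539 / 1548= 6.16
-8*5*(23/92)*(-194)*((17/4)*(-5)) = -41225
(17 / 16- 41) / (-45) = 71 / 80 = 0.89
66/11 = 6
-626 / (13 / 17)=-10642 / 13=-818.62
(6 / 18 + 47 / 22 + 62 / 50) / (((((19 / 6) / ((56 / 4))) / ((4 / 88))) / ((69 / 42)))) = 140783 / 114950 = 1.22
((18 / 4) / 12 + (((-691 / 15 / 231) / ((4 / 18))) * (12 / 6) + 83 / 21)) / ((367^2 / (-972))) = -270783 / 14815790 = -0.02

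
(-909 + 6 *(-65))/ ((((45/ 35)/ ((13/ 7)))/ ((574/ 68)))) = -1615523/ 102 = -15838.46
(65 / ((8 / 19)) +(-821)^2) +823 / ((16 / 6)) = 674504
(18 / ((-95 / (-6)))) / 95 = 108 / 9025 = 0.01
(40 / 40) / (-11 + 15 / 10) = -2 / 19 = -0.11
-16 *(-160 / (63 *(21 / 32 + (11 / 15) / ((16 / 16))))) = 409600 / 14007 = 29.24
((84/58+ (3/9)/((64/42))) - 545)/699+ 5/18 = -972079/1946016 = -0.50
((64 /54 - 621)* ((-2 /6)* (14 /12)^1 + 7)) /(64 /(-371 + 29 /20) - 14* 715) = 0.41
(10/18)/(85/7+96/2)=35/3789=0.01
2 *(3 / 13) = 6 / 13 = 0.46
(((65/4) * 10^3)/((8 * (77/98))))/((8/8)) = 56875/22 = 2585.23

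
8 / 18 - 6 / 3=-14 / 9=-1.56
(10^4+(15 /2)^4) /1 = 210625 /16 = 13164.06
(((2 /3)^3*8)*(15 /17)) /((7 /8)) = 2560 /1071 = 2.39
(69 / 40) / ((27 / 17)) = 391 / 360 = 1.09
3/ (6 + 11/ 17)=51/ 113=0.45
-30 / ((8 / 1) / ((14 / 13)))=-105 / 26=-4.04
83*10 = 830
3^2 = 9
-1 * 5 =-5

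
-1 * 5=-5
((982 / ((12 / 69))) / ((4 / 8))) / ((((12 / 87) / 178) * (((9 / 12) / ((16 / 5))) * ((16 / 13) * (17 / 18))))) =4546968348 / 85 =53493745.27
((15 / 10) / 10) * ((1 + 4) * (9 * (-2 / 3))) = -9 / 2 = -4.50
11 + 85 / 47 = 602 / 47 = 12.81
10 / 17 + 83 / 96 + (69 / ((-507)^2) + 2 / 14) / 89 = 42235094749 / 29038996896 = 1.45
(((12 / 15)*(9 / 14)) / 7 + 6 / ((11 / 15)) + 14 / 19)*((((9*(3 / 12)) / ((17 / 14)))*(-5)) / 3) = -690663 / 24871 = -27.77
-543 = -543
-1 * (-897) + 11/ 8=7187/ 8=898.38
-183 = -183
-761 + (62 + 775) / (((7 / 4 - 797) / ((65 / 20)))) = -2431622 / 3181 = -764.42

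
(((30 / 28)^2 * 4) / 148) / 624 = 75 / 1508416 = 0.00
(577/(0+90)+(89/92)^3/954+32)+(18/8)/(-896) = 3994653364349/104001569280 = 38.41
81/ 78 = 27/ 26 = 1.04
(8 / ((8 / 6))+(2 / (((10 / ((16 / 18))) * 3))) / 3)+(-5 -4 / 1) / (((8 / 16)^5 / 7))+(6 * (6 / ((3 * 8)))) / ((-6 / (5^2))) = -3266293 / 1620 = -2016.23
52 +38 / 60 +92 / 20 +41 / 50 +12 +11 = 81.05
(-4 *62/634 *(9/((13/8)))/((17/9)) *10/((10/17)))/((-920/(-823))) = -8266212/473915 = -17.44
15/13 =1.15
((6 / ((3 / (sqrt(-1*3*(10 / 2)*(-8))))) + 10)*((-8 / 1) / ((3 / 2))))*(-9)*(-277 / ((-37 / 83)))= 11035680 / 37 + 4414272*sqrt(30) / 37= 951720.09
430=430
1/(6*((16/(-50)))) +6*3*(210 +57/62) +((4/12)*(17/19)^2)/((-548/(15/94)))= 13129793793461/3458824752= 3796.03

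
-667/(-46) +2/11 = 323/22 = 14.68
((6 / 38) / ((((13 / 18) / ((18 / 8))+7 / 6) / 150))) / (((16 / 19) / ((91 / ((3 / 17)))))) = 9398025 / 964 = 9748.99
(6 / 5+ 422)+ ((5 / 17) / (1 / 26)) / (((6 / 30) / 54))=211472 / 85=2487.91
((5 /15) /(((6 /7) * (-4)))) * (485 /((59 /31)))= -105245 /4248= -24.78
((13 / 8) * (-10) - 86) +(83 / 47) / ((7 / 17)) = -128917 / 1316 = -97.96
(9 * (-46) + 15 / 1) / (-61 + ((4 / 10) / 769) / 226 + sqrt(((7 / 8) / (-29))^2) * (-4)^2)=5027425935 / 762521146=6.59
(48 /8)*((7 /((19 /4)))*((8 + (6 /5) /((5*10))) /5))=168504 /11875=14.19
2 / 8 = 1 / 4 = 0.25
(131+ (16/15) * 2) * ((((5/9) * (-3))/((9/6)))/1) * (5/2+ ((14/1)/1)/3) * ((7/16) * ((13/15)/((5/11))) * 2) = -1768.66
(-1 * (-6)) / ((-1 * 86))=-3 / 43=-0.07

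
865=865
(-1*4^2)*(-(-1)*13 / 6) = -104 / 3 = -34.67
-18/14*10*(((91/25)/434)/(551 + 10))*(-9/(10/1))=351/2028950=0.00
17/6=2.83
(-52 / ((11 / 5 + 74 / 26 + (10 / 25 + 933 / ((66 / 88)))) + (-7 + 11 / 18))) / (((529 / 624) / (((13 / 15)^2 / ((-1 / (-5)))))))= -142576512 / 769365433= -0.19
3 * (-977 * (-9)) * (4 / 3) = 35172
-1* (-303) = 303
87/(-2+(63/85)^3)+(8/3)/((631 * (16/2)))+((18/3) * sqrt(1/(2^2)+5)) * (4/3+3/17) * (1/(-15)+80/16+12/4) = -101139882172/1851738279+539 * sqrt(21)/15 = 110.05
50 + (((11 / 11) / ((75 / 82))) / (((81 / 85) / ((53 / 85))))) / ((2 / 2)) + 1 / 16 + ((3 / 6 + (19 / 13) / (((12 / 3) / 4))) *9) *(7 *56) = 8808663743 / 1263600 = 6971.09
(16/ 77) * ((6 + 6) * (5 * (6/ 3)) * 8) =15360/ 77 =199.48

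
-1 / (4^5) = -1 / 1024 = -0.00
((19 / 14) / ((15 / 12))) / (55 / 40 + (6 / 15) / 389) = 118256 / 149877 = 0.79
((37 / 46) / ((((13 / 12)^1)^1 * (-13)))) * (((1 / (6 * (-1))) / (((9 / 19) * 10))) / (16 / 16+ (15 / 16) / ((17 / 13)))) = 95608 / 81685305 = 0.00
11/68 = 0.16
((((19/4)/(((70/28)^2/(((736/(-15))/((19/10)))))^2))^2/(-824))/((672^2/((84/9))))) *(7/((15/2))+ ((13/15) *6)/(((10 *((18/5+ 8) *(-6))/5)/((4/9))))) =-131642077872128/870528613869140625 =-0.00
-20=-20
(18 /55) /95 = 0.00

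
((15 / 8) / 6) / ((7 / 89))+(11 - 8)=781 / 112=6.97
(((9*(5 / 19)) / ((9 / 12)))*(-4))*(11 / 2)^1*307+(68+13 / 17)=-6866869 / 323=-21259.66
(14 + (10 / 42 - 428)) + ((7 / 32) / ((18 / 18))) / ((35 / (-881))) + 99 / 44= -1401181 / 3360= -417.02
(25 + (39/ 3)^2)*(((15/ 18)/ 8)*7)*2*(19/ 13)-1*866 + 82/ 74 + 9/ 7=-450.11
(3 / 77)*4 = 12 / 77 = 0.16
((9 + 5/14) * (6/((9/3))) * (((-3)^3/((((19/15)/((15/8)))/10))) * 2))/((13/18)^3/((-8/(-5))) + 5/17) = -63121019040/2234533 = -28247.97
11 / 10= 1.10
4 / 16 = 1 / 4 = 0.25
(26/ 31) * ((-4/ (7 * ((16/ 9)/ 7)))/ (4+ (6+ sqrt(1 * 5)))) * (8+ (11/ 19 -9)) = 936/ 11191 -468 * sqrt(5)/ 55955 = 0.06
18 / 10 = 9 / 5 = 1.80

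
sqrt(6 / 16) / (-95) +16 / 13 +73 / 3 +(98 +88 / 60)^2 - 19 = 28958032 / 2925 - sqrt(6) / 380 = 9900.18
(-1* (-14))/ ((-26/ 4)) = -28/ 13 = -2.15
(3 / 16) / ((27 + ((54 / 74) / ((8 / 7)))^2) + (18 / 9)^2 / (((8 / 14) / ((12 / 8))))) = 5476 / 1107107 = 0.00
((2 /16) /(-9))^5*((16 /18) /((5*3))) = -0.00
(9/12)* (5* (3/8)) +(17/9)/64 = 1.44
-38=-38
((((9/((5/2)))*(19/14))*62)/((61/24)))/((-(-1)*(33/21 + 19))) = 5.79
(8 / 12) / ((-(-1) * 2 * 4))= 1 / 12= 0.08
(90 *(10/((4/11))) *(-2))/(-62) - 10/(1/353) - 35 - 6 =-108226/31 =-3491.16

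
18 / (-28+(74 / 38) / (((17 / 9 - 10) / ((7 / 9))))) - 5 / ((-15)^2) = -232513 / 351855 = -0.66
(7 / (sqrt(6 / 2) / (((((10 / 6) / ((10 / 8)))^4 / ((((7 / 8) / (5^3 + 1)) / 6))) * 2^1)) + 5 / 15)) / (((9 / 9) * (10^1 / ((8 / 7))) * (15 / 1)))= 1073741824 / 6710880325- 589824 * sqrt(3) / 6710880325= 0.16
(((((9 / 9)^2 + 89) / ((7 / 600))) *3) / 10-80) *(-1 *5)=-78200 / 7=-11171.43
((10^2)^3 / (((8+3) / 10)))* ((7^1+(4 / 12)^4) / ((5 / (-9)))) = -1136000000 / 99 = -11474747.47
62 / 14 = 4.43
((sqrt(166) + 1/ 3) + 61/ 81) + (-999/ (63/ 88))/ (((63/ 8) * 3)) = -230120/ 3969 + sqrt(166) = -45.10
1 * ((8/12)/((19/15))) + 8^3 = 9738/19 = 512.53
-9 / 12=-3 / 4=-0.75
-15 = -15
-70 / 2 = -35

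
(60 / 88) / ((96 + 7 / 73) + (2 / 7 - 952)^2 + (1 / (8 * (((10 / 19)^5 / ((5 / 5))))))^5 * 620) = 146513920000000000000000000000000 / 232500360353916061001635442802303539581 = 0.00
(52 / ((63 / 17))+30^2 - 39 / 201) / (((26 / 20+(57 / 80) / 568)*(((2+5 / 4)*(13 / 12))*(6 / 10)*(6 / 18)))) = 14022089676800 / 14059871007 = 997.31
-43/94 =-0.46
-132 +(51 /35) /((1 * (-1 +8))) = -131.79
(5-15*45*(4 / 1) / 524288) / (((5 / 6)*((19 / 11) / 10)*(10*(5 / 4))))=4320921 / 1556480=2.78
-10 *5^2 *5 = -1250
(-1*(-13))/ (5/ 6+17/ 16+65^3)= 48/ 1014007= 0.00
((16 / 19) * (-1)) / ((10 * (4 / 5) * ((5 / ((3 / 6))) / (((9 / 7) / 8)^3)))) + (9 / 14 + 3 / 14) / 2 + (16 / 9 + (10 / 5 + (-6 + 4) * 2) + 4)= 631583839 / 150151680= 4.21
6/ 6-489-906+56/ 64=-11145/ 8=-1393.12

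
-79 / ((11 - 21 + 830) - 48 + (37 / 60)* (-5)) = -948 / 9227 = -0.10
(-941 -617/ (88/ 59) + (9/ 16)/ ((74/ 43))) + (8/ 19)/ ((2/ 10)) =-334619489/ 247456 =-1352.24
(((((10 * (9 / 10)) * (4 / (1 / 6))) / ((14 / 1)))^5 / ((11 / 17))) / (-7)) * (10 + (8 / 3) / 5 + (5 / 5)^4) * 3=-43212938738688 / 6470695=-6678253.07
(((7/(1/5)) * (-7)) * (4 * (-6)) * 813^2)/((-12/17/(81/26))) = -222987806685/13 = -17152908206.54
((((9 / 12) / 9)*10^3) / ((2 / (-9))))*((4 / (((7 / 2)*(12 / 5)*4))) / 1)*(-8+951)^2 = -39698616.07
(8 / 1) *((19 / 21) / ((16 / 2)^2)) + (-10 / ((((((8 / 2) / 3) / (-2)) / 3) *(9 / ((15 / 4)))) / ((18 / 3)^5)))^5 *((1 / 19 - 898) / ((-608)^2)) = -184417201745007345922499869679 / 1152312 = -160041032068578081216285.10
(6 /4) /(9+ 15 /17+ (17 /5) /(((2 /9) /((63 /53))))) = 4505 /84301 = 0.05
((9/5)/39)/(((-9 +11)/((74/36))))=37/780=0.05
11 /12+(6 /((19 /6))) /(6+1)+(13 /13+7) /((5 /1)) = 22243 /7980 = 2.79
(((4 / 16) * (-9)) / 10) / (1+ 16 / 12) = -27 / 280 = -0.10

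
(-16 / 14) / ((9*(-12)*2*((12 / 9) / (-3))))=-1 / 84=-0.01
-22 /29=-0.76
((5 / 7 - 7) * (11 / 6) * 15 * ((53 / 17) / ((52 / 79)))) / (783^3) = -2533135 / 1485270637578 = -0.00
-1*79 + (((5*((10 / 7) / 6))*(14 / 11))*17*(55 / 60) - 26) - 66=-147.39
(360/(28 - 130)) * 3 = -180/17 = -10.59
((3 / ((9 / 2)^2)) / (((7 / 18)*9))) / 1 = 8 / 189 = 0.04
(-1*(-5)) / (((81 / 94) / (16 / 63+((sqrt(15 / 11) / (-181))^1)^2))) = 2710434070 / 1838973213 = 1.47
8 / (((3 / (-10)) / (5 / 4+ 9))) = -820 / 3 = -273.33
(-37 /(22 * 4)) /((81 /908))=-8399 /1782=-4.71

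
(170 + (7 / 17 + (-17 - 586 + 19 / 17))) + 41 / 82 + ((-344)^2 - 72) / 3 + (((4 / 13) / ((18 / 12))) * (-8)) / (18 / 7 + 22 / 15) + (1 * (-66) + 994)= 2805354137 / 70278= 39917.96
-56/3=-18.67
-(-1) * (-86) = -86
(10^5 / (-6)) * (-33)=550000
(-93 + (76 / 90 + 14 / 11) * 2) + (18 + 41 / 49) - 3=-1768891 / 24255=-72.93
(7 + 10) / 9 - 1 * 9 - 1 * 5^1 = -109 / 9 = -12.11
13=13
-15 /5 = -3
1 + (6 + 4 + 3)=14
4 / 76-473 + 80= -7466 / 19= -392.95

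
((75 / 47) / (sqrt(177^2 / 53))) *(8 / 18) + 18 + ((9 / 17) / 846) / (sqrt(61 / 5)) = sqrt(305) / 97478 + 100 *sqrt(53) / 24957 + 18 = 18.03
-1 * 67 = -67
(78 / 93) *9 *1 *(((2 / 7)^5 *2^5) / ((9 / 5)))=133120 / 521017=0.26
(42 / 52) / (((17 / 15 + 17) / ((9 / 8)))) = 2835 / 56576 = 0.05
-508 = -508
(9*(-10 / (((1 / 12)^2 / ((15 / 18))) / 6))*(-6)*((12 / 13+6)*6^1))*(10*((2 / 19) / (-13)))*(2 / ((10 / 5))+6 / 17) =-96577920000 / 54587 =-1769247.62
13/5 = 2.60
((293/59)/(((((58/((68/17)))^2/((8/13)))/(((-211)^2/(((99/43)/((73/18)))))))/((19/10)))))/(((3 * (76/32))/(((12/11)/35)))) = 10482474436352/1106368488225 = 9.47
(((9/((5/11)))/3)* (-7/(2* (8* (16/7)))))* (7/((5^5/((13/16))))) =-0.00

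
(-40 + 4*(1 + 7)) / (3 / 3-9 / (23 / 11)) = 2.42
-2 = -2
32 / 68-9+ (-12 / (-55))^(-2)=30545 / 2448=12.48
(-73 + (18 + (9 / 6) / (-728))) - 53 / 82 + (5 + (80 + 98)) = 7602381 / 59696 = 127.35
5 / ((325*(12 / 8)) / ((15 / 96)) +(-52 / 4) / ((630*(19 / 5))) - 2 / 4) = 1197 / 746807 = 0.00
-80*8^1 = -640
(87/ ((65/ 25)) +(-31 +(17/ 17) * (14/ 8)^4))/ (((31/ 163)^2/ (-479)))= -156803.35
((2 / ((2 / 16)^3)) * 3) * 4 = 12288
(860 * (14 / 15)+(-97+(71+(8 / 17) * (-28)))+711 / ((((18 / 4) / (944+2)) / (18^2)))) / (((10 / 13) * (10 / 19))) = 61005249799 / 510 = 119618136.86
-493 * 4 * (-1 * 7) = 13804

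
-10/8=-5/4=-1.25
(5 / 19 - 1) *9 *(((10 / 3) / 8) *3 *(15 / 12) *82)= -64575 / 76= -849.67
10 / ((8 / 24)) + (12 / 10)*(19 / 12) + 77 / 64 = 33.10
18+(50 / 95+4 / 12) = 1075 / 57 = 18.86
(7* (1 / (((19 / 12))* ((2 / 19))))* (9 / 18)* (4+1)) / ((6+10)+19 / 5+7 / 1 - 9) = 525 / 89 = 5.90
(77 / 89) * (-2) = -1.73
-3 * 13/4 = -39/4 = -9.75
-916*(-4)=3664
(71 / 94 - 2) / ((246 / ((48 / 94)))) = -234 / 90569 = -0.00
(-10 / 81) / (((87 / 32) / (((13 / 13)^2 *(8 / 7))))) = -2560 / 49329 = -0.05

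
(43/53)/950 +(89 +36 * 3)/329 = 9933097/16565150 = 0.60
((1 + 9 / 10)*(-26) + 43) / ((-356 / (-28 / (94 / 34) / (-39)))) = 3808 / 815685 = 0.00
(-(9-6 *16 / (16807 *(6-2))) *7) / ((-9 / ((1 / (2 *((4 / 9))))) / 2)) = 151239 / 9604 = 15.75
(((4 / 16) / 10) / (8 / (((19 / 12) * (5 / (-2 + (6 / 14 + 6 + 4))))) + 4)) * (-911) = -121163 / 66592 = -1.82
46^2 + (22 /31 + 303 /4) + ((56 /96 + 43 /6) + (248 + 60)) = 2508.21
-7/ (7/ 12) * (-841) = 10092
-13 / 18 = -0.72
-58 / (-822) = 29 / 411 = 0.07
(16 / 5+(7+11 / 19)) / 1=1024 / 95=10.78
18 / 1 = 18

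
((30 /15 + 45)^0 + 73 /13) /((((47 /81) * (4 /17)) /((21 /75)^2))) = 3.80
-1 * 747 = -747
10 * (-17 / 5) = -34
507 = 507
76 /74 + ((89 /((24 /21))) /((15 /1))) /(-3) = -9371 /13320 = -0.70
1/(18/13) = 13/18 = 0.72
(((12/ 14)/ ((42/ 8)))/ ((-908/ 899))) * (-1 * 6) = 10788/ 11123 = 0.97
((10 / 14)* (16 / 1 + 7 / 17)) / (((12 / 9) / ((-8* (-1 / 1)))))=70.34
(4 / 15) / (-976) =-1 / 3660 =-0.00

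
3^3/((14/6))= 11.57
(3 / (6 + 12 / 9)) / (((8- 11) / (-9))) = 27 / 22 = 1.23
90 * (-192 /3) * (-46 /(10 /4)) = 105984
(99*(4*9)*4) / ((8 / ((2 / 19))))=3564 / 19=187.58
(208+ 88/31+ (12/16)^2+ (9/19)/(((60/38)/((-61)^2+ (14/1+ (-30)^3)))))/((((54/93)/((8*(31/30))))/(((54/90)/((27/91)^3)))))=-78421335960877/35429400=-2213453.68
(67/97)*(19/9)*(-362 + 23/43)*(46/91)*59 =-15719.87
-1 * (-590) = 590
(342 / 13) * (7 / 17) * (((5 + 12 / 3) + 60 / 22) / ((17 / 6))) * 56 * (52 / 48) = 8647128 / 3179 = 2720.08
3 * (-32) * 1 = -96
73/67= 1.09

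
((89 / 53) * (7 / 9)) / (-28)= -89 / 1908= -0.05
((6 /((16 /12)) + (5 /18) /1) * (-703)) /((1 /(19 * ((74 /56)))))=-21250987 /252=-84329.31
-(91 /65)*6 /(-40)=21 /100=0.21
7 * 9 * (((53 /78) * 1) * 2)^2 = 19663 /169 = 116.35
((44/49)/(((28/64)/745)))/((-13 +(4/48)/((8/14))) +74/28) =-25175040/168119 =-149.75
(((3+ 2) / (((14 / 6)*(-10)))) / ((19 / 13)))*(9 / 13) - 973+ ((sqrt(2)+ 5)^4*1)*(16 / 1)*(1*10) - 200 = 86400*sqrt(2)+ 39226195 / 266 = 269654.95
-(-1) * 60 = 60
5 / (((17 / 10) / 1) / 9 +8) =450 / 737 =0.61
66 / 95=0.69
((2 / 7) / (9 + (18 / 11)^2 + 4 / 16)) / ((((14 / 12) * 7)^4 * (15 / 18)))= 7527168 / 1164806866055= 0.00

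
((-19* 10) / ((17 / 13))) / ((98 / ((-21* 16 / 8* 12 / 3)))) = 29640 / 119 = 249.08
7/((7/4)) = 4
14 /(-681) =-14 /681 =-0.02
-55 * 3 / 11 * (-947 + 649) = 4470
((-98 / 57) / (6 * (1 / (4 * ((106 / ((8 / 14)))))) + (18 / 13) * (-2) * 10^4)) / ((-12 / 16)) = -1890616 / 22838753331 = -0.00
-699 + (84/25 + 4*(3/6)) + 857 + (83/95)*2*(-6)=72616/475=152.88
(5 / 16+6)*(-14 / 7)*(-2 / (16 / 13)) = 1313 / 64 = 20.52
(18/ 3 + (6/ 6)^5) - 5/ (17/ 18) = 29/ 17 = 1.71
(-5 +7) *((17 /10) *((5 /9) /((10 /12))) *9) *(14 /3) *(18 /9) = 952 /5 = 190.40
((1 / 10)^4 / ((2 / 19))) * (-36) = -171 / 5000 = -0.03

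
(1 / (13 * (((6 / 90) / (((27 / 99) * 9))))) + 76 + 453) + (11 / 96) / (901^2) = 5926952608165 / 11144404128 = 531.83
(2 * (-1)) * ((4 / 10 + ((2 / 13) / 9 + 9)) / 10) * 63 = -38563 / 325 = -118.66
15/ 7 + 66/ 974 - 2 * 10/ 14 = 2666/ 3409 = 0.78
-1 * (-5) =5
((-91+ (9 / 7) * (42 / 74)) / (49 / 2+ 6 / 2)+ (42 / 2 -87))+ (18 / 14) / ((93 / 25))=-6088441 / 88319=-68.94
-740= -740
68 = 68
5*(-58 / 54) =-145 / 27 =-5.37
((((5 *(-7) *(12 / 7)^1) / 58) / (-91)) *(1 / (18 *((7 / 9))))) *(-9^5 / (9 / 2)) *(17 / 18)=-185895 / 18473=-10.06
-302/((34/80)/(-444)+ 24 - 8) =-5363520/284143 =-18.88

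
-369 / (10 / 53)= -19557 / 10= -1955.70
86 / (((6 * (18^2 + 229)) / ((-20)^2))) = 17200 / 1659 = 10.37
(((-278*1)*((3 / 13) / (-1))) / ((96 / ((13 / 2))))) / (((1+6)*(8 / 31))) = 4309 / 1792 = 2.40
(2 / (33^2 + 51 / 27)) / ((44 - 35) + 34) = 9 / 211087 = 0.00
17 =17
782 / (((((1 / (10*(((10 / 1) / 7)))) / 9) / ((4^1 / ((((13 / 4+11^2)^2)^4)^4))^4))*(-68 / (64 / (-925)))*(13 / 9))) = 7068734660579166521724526430492608834130476447566671734554934608092927115893170765824 / 4579951449855393024108222181584884430757240019796095102320661411734898881964041310340193288407645446038204958405092722237791519746860501160480776173807903115893028749716319691892618783909581412951030404747381370910416006570940336896939602564113467404969711399136986518640307394139747883321314233707675195018331641340281797557046030511378924794811687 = 0.00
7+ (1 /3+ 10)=52 /3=17.33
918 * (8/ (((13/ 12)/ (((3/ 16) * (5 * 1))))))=82620/ 13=6355.38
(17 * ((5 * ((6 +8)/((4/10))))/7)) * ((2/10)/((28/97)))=8245/28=294.46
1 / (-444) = -1 / 444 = -0.00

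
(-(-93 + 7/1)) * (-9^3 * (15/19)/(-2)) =470205/19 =24747.63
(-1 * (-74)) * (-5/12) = -185/6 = -30.83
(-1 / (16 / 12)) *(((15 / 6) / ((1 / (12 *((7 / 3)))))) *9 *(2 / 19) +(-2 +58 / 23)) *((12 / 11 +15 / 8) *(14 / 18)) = -2223459 / 19228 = -115.64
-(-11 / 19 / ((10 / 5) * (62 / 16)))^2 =-1936 / 346921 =-0.01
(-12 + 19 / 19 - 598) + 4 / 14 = -4261 / 7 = -608.71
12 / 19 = 0.63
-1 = -1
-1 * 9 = -9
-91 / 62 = -1.47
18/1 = 18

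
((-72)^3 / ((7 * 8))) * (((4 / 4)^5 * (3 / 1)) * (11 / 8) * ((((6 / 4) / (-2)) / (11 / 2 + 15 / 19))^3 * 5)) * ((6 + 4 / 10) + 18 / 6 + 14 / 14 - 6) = 98014136022 / 95563433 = 1025.64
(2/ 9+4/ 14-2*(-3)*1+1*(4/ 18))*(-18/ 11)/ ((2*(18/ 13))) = -2756/ 693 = -3.98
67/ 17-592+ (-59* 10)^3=-3491452997/ 17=-205379588.06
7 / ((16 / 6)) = 21 / 8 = 2.62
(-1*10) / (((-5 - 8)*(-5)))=-2 / 13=-0.15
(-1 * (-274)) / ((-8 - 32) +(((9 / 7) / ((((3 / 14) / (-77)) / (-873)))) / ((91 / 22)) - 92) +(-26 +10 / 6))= 10686 / 3796691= 0.00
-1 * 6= -6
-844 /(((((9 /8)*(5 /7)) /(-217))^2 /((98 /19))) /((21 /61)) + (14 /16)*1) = -85499206478336 /88640362501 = -964.56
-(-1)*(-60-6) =-66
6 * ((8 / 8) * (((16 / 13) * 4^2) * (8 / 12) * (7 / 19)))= 7168 / 247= 29.02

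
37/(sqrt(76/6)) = 37 * sqrt(114)/38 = 10.40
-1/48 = -0.02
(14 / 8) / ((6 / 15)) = 35 / 8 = 4.38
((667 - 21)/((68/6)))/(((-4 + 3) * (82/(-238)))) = 165.44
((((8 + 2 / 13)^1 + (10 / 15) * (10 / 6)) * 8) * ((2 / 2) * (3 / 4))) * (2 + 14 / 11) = 26016 / 143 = 181.93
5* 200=1000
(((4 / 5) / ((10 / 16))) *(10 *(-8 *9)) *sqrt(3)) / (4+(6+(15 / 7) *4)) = -16128 *sqrt(3) / 325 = -85.95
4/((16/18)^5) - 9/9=50857/8192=6.21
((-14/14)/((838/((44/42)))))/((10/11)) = -121/87990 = -0.00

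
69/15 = 23/5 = 4.60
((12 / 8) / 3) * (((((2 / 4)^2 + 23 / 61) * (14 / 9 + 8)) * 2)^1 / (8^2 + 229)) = 731 / 35746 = 0.02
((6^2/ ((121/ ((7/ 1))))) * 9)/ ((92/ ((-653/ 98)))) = -52893/ 38962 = -1.36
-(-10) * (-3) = -30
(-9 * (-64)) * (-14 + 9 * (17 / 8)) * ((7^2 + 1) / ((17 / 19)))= 2804400 / 17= 164964.71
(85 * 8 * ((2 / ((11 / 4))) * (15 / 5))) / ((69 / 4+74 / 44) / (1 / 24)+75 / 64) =348160 / 106899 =3.26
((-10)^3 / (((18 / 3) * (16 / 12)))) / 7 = -125 / 7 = -17.86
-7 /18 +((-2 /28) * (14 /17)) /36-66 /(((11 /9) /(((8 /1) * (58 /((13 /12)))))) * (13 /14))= -24908.13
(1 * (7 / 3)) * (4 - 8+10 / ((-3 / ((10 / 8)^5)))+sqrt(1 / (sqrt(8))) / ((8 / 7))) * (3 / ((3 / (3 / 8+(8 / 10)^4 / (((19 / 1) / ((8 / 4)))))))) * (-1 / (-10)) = -6052805143 / 4377600000+1946329 * 2^(1 / 4) / 45600000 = -1.33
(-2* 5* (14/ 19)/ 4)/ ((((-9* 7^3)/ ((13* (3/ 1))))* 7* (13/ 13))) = 65/ 19551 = 0.00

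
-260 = -260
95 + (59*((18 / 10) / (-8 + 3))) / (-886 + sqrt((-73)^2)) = 643802 / 6775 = 95.03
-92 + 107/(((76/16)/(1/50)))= -43486/475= -91.55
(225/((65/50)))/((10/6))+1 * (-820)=-9310/13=-716.15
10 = 10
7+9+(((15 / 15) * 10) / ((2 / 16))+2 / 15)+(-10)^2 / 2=2192 / 15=146.13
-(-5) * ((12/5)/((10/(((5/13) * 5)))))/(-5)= -6/13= -0.46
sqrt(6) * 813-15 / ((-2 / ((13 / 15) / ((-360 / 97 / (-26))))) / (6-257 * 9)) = -12606217 / 120 +813 * sqrt(6) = -103060.37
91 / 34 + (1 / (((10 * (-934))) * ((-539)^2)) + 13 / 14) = 166296710563 / 46128924380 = 3.61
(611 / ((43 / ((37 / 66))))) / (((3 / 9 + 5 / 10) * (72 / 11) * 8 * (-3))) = -22607 / 371520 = -0.06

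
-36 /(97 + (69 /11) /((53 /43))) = -10494 /29759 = -0.35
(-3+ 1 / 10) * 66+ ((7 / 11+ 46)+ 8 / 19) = -150838 / 1045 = -144.34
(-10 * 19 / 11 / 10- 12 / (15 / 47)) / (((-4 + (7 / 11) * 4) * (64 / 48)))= 6489 / 320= 20.28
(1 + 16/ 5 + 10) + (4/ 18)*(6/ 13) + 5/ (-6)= 1751/ 130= 13.47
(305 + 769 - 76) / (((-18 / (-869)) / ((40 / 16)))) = 2168155 / 18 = 120453.06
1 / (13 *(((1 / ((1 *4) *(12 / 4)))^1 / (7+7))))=168 / 13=12.92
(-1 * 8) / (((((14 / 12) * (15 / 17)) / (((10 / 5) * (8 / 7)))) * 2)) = -2176 / 245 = -8.88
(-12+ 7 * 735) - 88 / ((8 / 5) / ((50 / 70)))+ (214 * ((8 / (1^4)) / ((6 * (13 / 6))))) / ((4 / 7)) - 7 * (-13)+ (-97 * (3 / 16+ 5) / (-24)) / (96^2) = 1743925095905 / 322043904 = 5415.18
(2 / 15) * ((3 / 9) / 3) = 2 / 135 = 0.01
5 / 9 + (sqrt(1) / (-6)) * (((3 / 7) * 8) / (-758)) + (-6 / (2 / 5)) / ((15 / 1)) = -0.44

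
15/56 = 0.27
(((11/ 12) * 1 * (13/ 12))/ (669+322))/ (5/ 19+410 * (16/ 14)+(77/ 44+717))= 19019/ 22539918420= 0.00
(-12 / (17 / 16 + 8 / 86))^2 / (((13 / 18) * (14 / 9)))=613453824 / 6390475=96.00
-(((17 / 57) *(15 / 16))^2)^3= -377149515625 / 789298907447296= -0.00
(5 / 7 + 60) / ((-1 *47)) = -425 / 329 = -1.29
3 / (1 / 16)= 48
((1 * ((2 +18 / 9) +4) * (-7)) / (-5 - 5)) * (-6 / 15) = -56 / 25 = -2.24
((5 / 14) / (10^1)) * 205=205 / 28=7.32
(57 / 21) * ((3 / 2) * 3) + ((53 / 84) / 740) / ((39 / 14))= 14805551 / 1212120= 12.21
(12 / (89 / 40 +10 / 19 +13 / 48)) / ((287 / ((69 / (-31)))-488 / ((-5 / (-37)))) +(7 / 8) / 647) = -97714598400 / 92041149288029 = -0.00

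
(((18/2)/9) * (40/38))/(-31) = -20/589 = -0.03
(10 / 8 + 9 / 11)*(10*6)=1365 / 11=124.09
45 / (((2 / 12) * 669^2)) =30 / 49729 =0.00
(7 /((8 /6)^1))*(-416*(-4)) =8736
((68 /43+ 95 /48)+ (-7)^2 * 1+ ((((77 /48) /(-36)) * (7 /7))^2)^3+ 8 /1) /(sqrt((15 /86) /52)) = 69329933136270763016083 * sqrt(16770) /8586024983085491159040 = 1045.67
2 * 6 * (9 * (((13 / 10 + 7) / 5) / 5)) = 4482 / 125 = 35.86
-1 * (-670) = 670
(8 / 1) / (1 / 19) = 152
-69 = -69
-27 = -27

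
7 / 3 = 2.33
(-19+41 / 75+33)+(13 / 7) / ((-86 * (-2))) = 1314539 / 90300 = 14.56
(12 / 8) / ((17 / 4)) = 6 / 17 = 0.35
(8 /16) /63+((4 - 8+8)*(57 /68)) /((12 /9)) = 10807 /4284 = 2.52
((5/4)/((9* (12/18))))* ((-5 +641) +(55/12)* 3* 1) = 135.36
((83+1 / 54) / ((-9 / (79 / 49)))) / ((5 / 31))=-92.21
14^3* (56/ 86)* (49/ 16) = 235298/ 43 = 5472.05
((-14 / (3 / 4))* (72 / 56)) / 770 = -12 / 385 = -0.03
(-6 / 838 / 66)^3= -0.00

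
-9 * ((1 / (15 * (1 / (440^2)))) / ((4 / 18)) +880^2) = -7492320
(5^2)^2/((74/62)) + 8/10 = 97023/185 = 524.45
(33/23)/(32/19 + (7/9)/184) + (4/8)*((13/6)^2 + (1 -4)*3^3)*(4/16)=-132932903/15300000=-8.69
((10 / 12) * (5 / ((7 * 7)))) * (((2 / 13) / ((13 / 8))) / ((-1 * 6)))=-100 / 74529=-0.00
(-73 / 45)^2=2.63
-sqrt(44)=-2*sqrt(11)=-6.63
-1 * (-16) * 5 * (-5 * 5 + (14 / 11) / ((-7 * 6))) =-66080 / 33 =-2002.42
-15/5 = -3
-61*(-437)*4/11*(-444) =-47342832/11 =-4303893.82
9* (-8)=-72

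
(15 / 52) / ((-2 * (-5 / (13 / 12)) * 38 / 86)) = 43 / 608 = 0.07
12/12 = 1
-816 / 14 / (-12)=34 / 7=4.86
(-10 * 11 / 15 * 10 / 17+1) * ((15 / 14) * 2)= -845 / 119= -7.10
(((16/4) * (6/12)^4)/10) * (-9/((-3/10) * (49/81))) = 243/196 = 1.24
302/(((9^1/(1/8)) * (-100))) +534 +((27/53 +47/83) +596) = 17911502951/15836400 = 1131.03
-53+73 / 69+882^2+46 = 53676346 / 69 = 777918.06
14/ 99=0.14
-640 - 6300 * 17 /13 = -8878.46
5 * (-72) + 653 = 293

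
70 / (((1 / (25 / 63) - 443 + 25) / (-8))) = 14000 / 10387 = 1.35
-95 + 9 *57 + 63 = 481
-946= -946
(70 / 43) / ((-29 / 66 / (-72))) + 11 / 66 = 1997087 / 7482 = 266.92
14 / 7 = 2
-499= -499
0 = 0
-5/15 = -1/3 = -0.33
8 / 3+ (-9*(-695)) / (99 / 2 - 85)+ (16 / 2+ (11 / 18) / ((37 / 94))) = -3876931 / 23643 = -163.98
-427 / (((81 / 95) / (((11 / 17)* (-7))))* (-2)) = -1134.17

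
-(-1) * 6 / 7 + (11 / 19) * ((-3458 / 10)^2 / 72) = 12125903 / 12600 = 962.37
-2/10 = -1/5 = -0.20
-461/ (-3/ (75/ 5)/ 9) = 20745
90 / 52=45 / 26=1.73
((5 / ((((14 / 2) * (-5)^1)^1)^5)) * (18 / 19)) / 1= -18 / 199583125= -0.00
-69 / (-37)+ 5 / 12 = 1013 / 444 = 2.28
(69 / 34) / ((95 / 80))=552 / 323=1.71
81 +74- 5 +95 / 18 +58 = 3839 / 18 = 213.28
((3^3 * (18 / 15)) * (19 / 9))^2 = 4678.56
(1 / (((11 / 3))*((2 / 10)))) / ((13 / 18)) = 270 / 143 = 1.89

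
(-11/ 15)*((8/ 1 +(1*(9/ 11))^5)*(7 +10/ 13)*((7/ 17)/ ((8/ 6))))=-952652099/ 64713220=-14.72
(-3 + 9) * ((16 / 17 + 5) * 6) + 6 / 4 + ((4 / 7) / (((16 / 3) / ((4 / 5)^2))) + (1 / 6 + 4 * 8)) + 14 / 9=6671611 / 26775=249.17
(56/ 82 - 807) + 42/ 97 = -3205001/ 3977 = -805.88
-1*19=-19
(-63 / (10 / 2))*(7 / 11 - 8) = 5103 / 55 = 92.78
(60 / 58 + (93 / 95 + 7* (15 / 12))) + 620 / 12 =2063939 / 33060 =62.43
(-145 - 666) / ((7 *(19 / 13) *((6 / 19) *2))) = -10543 / 84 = -125.51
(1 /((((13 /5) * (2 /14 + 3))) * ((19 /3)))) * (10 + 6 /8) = 4515 /21736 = 0.21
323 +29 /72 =23285 /72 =323.40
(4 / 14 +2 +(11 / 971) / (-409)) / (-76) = -6354147 / 211277948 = -0.03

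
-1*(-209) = 209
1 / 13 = 0.08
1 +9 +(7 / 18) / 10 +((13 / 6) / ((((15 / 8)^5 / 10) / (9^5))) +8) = 1242575219 / 22500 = 55225.57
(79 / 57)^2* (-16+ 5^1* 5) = 6241 / 361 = 17.29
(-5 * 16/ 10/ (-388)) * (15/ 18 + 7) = 47/ 291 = 0.16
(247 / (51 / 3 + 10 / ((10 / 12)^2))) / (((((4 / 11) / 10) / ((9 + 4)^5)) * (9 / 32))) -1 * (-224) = 403521548912 / 1413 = 285577883.16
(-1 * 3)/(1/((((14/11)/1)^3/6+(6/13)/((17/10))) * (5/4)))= -678490/294151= -2.31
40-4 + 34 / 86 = 1565 / 43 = 36.40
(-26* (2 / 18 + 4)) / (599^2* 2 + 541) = -962 / 6463287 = -0.00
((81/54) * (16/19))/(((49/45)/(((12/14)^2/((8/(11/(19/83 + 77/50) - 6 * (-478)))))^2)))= 80825.15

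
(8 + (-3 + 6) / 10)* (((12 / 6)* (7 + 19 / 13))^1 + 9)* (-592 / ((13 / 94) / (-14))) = 10895711456 / 845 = 12894333.08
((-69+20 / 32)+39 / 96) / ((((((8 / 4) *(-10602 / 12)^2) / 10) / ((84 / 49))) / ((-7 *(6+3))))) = 32625 / 693842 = 0.05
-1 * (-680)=680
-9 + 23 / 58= -499 / 58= -8.60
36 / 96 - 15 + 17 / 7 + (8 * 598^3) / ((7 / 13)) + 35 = 177920865021 / 56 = 3177158303.95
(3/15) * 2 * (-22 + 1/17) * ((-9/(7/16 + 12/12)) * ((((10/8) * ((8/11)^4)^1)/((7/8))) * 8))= 7040139264/40072417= 175.69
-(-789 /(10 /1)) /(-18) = -4.38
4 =4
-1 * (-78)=78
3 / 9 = 1 / 3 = 0.33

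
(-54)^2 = 2916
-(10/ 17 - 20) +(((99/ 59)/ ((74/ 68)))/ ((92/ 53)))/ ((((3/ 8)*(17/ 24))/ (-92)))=-288.25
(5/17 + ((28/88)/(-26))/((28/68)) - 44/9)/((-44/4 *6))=404717/5776056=0.07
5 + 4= 9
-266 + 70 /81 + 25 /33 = -235561 /891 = -264.38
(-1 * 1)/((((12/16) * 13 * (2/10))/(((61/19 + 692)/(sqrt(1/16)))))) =-352240/247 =-1426.07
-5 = -5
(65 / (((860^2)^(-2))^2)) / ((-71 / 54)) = -1050254924144115456000000000 / 71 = -14792322875269231774647890.00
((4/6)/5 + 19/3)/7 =97/105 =0.92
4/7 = 0.57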